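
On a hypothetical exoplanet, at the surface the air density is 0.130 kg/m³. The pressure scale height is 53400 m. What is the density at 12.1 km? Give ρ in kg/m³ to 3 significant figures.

In an isothermal atmosphere, density decays like pressure: ρ = ρ₀ exp(−z/H).
z/H = 12100/53400 = 0.22659; exp(−0.22659) = 0.79725.
ρ = 0.130 × 0.79725 = 0.10364 kg/m³.

ρ ≈ 0.104 kg/m³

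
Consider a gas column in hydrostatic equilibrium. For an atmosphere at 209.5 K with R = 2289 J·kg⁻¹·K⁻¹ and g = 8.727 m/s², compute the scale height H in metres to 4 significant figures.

H ≈ 54950 m

The scale height of an isothermal atmosphere is H = RT/g.
H = 2289 × 209.5 / 8.727 = 479550/8.727 = 54950 m.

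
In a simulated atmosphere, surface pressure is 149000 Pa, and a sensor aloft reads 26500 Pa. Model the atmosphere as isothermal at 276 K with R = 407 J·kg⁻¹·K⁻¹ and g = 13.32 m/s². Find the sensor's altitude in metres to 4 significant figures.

Scale height: H = RT/g = 407 × 276 / 13.32 = 8433.3 m.
Invert the barometric formula: z = H ln(P₀/P).
P₀/P = 149000/26500 = 5.6226; ln(5.6226) = 1.7268.
z = 8433.3 × 1.7268 = 14563 m.

z ≈ 14560 m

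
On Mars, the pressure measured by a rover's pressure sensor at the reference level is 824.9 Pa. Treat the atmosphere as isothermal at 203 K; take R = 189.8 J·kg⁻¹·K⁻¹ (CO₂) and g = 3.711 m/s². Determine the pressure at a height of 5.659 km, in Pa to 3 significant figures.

P ≈ 478 Pa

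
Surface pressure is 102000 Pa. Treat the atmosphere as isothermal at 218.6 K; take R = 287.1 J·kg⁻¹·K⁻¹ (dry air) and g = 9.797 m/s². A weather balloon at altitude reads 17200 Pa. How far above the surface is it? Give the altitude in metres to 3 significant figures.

Scale height: H = RT/g = 287.1 × 218.6 / 9.797 = 6406.0 m.
Invert the barometric formula: z = H ln(P₀/P).
P₀/P = 102000/17200 = 5.9302; ln(5.9302) = 1.7801.
z = 6406.0 × 1.7801 = 11403 m.

z ≈ 11400 m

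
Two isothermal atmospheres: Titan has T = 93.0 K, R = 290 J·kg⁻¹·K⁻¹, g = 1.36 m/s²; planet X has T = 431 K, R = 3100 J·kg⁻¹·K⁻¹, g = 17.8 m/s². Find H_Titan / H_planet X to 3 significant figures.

H_Titan/H_planet X ≈ 0.264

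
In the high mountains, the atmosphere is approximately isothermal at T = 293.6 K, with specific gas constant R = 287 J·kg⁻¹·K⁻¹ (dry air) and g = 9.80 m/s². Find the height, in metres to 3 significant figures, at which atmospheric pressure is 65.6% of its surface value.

Scale height: H = RT/g = 287 × 293.6 / 9.80 = 8598.3 m.
Set P/P₀ = exp(−z/H) = 0.656, so z = −H ln(0.656).
−ln(0.656) = 0.42159; z = 8598.3 × 0.42159 = 3625.0 m.

z ≈ 3620 m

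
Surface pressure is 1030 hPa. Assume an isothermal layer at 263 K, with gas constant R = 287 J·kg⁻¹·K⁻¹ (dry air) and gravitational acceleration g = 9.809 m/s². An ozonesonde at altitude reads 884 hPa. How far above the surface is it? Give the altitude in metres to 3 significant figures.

Scale height: H = RT/g = 287 × 263 / 9.809 = 7695.1 m.
Invert the barometric formula: z = H ln(P₀/P).
P₀/P = 1030/884 = 1.1652; ln(1.1652) = 0.15289.
z = 7695.1 × 0.15289 = 1176.5 m.

z ≈ 1180 m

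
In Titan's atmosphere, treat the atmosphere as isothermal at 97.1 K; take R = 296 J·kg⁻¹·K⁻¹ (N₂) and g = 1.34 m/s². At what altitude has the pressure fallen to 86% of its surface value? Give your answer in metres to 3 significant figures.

Scale height: H = RT/g = 296 × 97.1 / 1.34 = 21449 m.
Set P/P₀ = exp(−z/H) = 0.86, so z = −H ln(0.86).
−ln(0.86) = 0.15082; z = 21449 × 0.15082 = 3234.9 m.

z ≈ 3230 m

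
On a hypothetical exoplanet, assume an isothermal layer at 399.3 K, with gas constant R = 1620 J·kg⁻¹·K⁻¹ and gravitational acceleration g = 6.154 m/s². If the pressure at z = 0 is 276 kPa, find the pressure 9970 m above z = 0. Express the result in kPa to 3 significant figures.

P ≈ 251 kPa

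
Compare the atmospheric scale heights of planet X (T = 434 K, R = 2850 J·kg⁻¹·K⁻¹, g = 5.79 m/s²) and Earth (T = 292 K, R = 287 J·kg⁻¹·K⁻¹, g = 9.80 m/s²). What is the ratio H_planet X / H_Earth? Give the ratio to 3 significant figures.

H_planet X/H_Earth ≈ 25.0

H = RT/g for each body.
H_planet X = 2850 × 434 / 5.79 = 213630 m.
H_Earth = 287 × 292 / 9.80 = 8551.4 m.
H_planet X/H_Earth = 213630/8551.4 = 24.982.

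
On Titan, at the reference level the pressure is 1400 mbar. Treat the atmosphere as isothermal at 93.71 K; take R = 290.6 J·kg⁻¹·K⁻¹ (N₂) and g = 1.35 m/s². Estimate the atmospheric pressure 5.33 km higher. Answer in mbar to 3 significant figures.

P ≈ 1070 mbar

Scale height: H = RT/g = 290.6 × 93.71 / 1.35 = 20172 m.
Barometric formula: P = P₀ exp(−z/H).
z/H = 5330.0/20172 = 0.26423; exp(−0.26423) = 0.76780.
P = 1400 × 0.76780 = 1074.9 mbar.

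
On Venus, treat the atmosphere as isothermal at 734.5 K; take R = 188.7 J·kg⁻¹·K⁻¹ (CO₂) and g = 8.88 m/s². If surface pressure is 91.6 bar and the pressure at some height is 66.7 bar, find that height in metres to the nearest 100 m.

z ≈ 5000 m

Scale height: H = RT/g = 188.7 × 734.5 / 8.88 = 15608 m.
Invert the barometric formula: z = H ln(P₀/P).
P₀/P = 91.6/66.7 = 1.3733; ln(1.3733) = 0.31722.
z = 15608 × 0.31722 = 4951.2 m.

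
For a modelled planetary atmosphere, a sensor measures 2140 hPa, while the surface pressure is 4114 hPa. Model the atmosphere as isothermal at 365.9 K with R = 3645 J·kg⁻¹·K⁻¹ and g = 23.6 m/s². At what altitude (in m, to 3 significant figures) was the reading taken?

Scale height: H = RT/g = 3645 × 365.9 / 23.6 = 56513 m.
Invert the barometric formula: z = H ln(P₀/P).
P₀/P = 4114/2140 = 1.9224; ln(1.9224) = 0.65357.
z = 56513 × 0.65357 = 36935 m.

z ≈ 36900 m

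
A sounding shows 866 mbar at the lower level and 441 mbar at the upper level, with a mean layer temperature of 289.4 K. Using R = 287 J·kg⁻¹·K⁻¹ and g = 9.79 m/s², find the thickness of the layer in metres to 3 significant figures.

Δz ≈ 5730 m

Hypsometric equation: Δz = (R T̄/g) ln(P₁/P₂).
R T̄/g = 287 × 289.4 / 9.79 = 8483.9 m.
ln(866/441) = ln(1.9637) = 0.67483.
Δz = 8483.9 × 0.67483 = 5725.2 m.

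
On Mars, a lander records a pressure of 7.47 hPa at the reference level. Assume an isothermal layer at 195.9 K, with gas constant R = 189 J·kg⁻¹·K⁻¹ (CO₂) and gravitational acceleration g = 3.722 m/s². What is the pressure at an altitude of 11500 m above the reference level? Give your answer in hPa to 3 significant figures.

P ≈ 2.35 hPa

Scale height: H = RT/g = 189 × 195.9 / 3.722 = 9947.6 m.
Barometric formula: P = P₀ exp(−z/H).
z/H = 11500/9947.6 = 1.1561; exp(−1.1561) = 0.31471.
P = 7.47 × 0.31471 = 2.3509 hPa.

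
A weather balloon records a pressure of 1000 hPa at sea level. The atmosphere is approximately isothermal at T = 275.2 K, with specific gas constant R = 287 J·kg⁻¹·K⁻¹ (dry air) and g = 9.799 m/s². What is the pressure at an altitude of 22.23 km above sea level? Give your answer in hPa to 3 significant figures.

Scale height: H = RT/g = 287 × 275.2 / 9.799 = 8060.3 m.
Barometric formula: P = P₀ exp(−z/H).
z/H = 22230/8060.3 = 2.7580; exp(−2.7580) = 0.063418.
P = 1000 × 0.063418 = 63.418 hPa.

P ≈ 63.4 hPa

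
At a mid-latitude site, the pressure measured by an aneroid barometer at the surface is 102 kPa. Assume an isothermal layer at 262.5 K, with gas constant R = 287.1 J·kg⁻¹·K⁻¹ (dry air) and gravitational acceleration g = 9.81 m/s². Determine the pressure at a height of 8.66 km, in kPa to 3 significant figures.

Scale height: H = RT/g = 287.1 × 262.5 / 9.81 = 7682.3 m.
Barometric formula: P = P₀ exp(−z/H).
z/H = 8660.0/7682.3 = 1.1273; exp(−1.1273) = 0.32391.
P = 102 × 0.32391 = 33.039 kPa.

P ≈ 33.0 kPa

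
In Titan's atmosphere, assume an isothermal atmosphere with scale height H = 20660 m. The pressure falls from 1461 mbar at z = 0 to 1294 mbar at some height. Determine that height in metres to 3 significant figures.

z ≈ 2510 m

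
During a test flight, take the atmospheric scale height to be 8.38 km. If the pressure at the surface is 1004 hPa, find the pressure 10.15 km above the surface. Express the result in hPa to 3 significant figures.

P ≈ 299 hPa

Barometric formula: P = P₀ exp(−z/H).
z/H = 10150/8380.0 = 1.2112; exp(−1.2112) = 0.29784.
P = 1004 × 0.29784 = 299.03 hPa.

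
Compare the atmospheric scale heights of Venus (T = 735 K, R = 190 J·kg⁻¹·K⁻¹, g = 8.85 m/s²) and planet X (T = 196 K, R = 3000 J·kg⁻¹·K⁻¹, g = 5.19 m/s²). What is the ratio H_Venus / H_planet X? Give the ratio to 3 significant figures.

H_Venus/H_planet X ≈ 0.139

H = RT/g for each body.
H_Venus = 190 × 735 / 8.85 = 15780 m.
H_planet X = 3000 × 196 / 5.19 = 113290 m.
H_Venus/H_planet X = 15780/113290 = 0.13929.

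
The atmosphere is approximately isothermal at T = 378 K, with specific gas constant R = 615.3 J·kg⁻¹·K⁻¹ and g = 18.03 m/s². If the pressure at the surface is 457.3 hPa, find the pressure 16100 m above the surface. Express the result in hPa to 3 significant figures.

P ≈ 131 hPa

Scale height: H = RT/g = 615.3 × 378 / 18.03 = 12900 m.
Barometric formula: P = P₀ exp(−z/H).
z/H = 16100/12900 = 1.2481; exp(−1.2481) = 0.28705.
P = 457.3 × 0.28705 = 131.27 hPa.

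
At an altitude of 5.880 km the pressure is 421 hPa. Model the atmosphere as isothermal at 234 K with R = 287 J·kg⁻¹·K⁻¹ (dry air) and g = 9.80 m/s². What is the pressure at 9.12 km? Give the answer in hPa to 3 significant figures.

Scale height: H = RT/g = 287 × 234 / 9.80 = 6852.9 m.
Between two levels, P₂ = P₁ exp(−Δz/H) with Δz = z₂ − z₁.
Δz = 9120.0 − 5880.0 = 3240.0 m; Δz/H = 3240.0/6852.9 = 0.47279.
P₂ = 421 × exp(−0.47279) = 421 × 0.62326 = 262.39 hPa.

P ≈ 262 hPa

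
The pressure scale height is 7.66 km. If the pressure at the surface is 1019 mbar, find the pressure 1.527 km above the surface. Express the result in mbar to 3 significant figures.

P ≈ 835 mbar

Barometric formula: P = P₀ exp(−z/H).
z/H = 1527.0/7660.0 = 0.19935; exp(−0.19935) = 0.81926.
P = 1019 × 0.81926 = 834.83 mbar.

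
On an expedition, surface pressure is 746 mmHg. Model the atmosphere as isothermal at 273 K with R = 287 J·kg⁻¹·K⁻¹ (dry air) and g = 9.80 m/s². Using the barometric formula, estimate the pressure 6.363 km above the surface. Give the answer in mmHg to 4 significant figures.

P ≈ 336.6 mmHg

Scale height: H = RT/g = 287 × 273 / 9.80 = 7995.0 m.
Barometric formula: P = P₀ exp(−z/H).
z/H = 6363.0/7995.0 = 0.79587; exp(−0.79587) = 0.45119.
P = 746 × 0.45119 = 336.59 mmHg.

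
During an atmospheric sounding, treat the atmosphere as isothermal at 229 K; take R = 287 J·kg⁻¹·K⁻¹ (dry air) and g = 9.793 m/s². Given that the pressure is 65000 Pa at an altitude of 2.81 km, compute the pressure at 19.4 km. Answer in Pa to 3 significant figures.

P ≈ 5490 Pa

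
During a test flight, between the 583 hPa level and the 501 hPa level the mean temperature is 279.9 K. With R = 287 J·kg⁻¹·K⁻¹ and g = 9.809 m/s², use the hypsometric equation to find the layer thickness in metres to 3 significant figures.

Hypsometric equation: Δz = (R T̄/g) ln(P₁/P₂).
R T̄/g = 287 × 279.9 / 9.809 = 8189.6 m.
ln(583/501) = ln(1.1637) = 0.15160.
Δz = 8189.6 × 0.15160 = 1241.5 m.

Δz ≈ 1240 m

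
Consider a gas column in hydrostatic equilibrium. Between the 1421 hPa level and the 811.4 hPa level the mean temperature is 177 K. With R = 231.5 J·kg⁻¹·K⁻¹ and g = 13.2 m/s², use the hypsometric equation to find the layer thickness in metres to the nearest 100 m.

Δz ≈ 1700 m

Hypsometric equation: Δz = (R T̄/g) ln(P₁/P₂).
R T̄/g = 231.5 × 177 / 13.2 = 3104.2 m.
ln(1421/811.4) = ln(1.7513) = 0.56036.
Δz = 3104.2 × 0.56036 = 1739.5 m.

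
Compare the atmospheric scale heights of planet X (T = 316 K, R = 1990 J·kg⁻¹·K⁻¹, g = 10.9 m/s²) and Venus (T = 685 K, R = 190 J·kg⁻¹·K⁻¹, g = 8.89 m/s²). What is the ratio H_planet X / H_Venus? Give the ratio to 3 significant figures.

H_planet X/H_Venus ≈ 3.94

H = RT/g for each body.
H_planet X = 1990 × 316 / 10.9 = 57692 m.
H_Venus = 190 × 685 / 8.89 = 14640 m.
H_planet X/H_Venus = 57692/14640 = 3.9407.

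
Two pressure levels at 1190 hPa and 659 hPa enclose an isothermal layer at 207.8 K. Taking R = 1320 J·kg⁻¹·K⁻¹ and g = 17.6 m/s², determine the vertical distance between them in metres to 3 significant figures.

Δz ≈ 9210 m

Hypsometric equation: Δz = (R T̄/g) ln(P₁/P₂).
R T̄/g = 1320 × 207.8 / 17.6 = 15585 m.
ln(1190/659) = ln(1.8058) = 0.59100.
Δz = 15585 × 0.59100 = 9210.7 m.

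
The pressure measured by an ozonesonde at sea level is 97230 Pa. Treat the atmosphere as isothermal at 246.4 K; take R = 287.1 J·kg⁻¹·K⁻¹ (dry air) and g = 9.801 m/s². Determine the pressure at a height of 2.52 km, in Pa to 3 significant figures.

P ≈ 68600 Pa

Scale height: H = RT/g = 287.1 × 246.4 / 9.801 = 7217.8 m.
Barometric formula: P = P₀ exp(−z/H).
z/H = 2520.0/7217.8 = 0.34914; exp(−0.34914) = 0.70529.
P = 97230 × 0.70529 = 68575 Pa.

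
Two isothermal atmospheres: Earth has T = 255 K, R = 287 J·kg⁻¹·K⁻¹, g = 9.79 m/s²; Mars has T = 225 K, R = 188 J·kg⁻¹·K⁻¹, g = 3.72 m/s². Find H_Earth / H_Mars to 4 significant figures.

H = RT/g for each body.
H_Earth = 287 × 255 / 9.79 = 7475.5 m.
H_Mars = 188 × 225 / 3.72 = 11371 m.
H_Earth/H_Mars = 7475.5/11371 = 0.65742.

H_Earth/H_Mars ≈ 0.6574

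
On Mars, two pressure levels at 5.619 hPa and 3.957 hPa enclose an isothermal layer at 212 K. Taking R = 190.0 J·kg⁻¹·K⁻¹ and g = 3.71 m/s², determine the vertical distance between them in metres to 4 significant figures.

Hypsometric equation: Δz = (R T̄/g) ln(P₁/P₂).
R T̄/g = 190.0 × 212 / 3.71 = 10857 m.
ln(5.619/3.957) = ln(1.4200) = 0.35066.
Δz = 10857 × 0.35066 = 3807.1 m.

Δz ≈ 3807 m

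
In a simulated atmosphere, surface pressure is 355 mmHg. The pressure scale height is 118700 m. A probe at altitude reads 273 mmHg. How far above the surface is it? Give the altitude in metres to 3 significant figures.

z ≈ 31200 m

Invert the barometric formula: z = H ln(P₀/P).
P₀/P = 355/273 = 1.3004; ln(1.3004) = 0.26267.
z = 118700 × 0.26267 = 31179 m.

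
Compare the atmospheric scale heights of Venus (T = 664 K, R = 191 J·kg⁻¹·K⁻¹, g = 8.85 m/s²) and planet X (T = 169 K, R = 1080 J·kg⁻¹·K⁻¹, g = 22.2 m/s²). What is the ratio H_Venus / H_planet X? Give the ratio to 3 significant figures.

H_Venus/H_planet X ≈ 1.74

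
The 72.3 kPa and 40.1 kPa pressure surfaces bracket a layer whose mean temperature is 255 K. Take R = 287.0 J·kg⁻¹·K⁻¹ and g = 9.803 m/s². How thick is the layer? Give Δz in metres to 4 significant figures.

Hypsometric equation: Δz = (R T̄/g) ln(P₁/P₂).
R T̄/g = 287.0 × 255 / 9.803 = 7465.6 m.
ln(72.3/40.1) = ln(1.8030) = 0.58945.
Δz = 7465.6 × 0.58945 = 4400.6 m.

Δz ≈ 4401 m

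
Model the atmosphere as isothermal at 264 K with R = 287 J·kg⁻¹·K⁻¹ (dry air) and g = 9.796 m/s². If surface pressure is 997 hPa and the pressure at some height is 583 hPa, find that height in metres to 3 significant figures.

Scale height: H = RT/g = 287 × 264 / 9.796 = 7734.6 m.
Invert the barometric formula: z = H ln(P₀/P).
P₀/P = 997/583 = 1.7101; ln(1.7101) = 0.53655.
z = 7734.6 × 0.53655 = 4150.0 m.

z ≈ 4150 m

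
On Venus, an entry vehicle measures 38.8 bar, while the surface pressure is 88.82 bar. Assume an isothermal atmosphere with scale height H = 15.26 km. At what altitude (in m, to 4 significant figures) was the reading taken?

Invert the barometric formula: z = H ln(P₀/P).
P₀/P = 88.82/38.8 = 2.2892; ln(2.2892) = 0.82820.
z = 15260 × 0.82820 = 12638 m.

z ≈ 12640 m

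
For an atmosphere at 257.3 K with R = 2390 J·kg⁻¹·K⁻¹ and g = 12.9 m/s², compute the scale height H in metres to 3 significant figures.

The scale height of an isothermal atmosphere is H = RT/g.
H = 2390 × 257.3 / 12.9 = 614950/12.9 = 47671 m.

H ≈ 47700 m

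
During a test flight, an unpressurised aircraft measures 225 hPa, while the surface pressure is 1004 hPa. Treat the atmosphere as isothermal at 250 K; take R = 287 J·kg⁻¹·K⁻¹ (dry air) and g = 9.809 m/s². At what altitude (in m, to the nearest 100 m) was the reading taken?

Scale height: H = RT/g = 287 × 250 / 9.809 = 7314.7 m.
Invert the barometric formula: z = H ln(P₀/P).
P₀/P = 1004/225 = 4.4622; ln(4.4622) = 1.4956.
z = 7314.7 × 1.4956 = 10940 m.

z ≈ 10900 m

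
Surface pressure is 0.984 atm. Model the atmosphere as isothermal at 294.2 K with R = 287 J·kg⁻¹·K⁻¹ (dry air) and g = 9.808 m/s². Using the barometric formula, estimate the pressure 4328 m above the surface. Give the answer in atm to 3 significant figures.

P ≈ 0.595 atm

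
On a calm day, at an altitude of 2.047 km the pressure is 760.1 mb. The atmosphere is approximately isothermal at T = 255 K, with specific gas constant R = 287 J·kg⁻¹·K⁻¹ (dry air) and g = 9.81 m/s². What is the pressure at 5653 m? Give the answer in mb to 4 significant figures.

P ≈ 468.8 mb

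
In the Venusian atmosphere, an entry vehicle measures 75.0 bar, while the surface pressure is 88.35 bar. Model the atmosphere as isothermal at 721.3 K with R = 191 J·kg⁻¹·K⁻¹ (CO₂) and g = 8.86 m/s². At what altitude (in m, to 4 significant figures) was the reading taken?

z ≈ 2547 m

Scale height: H = RT/g = 191 × 721.3 / 8.86 = 15549 m.
Invert the barometric formula: z = H ln(P₀/P).
P₀/P = 88.35/75.0 = 1.1780; ln(1.1780) = 0.16382.
z = 15549 × 0.16382 = 2547.2 m.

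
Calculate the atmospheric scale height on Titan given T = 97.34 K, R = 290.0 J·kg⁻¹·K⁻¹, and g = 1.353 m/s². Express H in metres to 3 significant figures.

H ≈ 20900 m

The scale height of an isothermal atmosphere is H = RT/g.
H = 290.0 × 97.34 / 1.353 = 28229/1.353 = 20864 m.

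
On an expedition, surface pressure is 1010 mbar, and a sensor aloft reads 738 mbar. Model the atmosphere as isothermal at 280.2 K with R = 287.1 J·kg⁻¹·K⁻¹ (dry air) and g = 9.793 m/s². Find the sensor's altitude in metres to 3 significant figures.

z ≈ 2580 m

Scale height: H = RT/g = 287.1 × 280.2 / 9.793 = 8214.6 m.
Invert the barometric formula: z = H ln(P₀/P).
P₀/P = 1010/738 = 1.3686; ln(1.3686) = 0.31379.
z = 8214.6 × 0.31379 = 2577.7 m.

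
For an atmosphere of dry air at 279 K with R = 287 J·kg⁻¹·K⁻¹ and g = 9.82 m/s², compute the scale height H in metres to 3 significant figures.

The scale height of an isothermal atmosphere is H = RT/g.
H = 287 × 279 / 9.82 = 80073/9.82 = 8154.1 m.

H ≈ 8150 m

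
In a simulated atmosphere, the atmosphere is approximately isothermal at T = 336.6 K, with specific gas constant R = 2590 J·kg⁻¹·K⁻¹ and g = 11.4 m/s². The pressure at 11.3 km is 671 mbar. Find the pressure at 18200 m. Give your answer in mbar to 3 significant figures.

Scale height: H = RT/g = 2590 × 336.6 / 11.4 = 76473 m.
Between two levels, P₂ = P₁ exp(−Δz/H) with Δz = z₂ − z₁.
Δz = 18200 − 11300 = 6900.0 m; Δz/H = 6900.0/76473 = 0.090228.
P₂ = 671 × exp(−0.090228) = 671 × 0.91372 = 613.11 mbar.

P ≈ 613 mbar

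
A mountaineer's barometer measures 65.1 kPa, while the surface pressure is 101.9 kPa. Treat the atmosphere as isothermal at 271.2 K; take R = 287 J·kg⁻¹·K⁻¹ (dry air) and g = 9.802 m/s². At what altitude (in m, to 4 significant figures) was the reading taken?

z ≈ 3558 m

Scale height: H = RT/g = 287 × 271.2 / 9.802 = 7940.7 m.
Invert the barometric formula: z = H ln(P₀/P).
P₀/P = 101.9/65.1 = 1.5653; ln(1.5653) = 0.44808.
z = 7940.7 × 0.44808 = 3558.1 m.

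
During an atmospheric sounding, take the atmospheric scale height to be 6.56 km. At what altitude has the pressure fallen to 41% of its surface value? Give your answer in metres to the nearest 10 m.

z ≈ 5850 m

Set P/P₀ = exp(−z/H) = 0.41, so z = −H ln(0.41).
−ln(0.41) = 0.89160; z = 6560.0 × 0.89160 = 5848.9 m.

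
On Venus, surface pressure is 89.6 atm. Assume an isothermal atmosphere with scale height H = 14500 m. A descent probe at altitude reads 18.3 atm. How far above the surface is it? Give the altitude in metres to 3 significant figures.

z ≈ 23000 m

Invert the barometric formula: z = H ln(P₀/P).
P₀/P = 89.6/18.3 = 4.8962; ln(4.8962) = 1.5885.
z = 14500 × 1.5885 = 23033 m.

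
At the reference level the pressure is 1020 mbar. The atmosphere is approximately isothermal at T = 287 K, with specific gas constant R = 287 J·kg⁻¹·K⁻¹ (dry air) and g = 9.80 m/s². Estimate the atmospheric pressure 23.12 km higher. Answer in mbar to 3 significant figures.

Scale height: H = RT/g = 287 × 287 / 9.80 = 8405.0 m.
Barometric formula: P = P₀ exp(−z/H).
z/H = 23120/8405.0 = 2.7507; exp(−2.7507) = 0.063883.
P = 1020 × 0.063883 = 65.161 mbar.

P ≈ 65.2 mbar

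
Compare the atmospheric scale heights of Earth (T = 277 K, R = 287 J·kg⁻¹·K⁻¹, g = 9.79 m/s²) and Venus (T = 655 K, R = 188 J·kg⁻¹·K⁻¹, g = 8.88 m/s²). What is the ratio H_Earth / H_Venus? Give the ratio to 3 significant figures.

H_Earth/H_Venus ≈ 0.586

H = RT/g for each body.
H_Earth = 287 × 277 / 9.79 = 8120.4 m.
H_Venus = 188 × 655 / 8.88 = 13867 m.
H_Earth/H_Venus = 8120.4/13867 = 0.58559.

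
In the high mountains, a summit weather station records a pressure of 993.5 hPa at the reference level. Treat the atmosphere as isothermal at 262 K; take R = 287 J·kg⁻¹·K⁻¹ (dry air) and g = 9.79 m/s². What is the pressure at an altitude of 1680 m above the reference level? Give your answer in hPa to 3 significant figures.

Scale height: H = RT/g = 287 × 262 / 9.79 = 7680.7 m.
Barometric formula: P = P₀ exp(−z/H).
z/H = 1680.0/7680.7 = 0.21873; exp(−0.21873) = 0.80354.
P = 993.5 × 0.80354 = 798.32 hPa.

P ≈ 798 hPa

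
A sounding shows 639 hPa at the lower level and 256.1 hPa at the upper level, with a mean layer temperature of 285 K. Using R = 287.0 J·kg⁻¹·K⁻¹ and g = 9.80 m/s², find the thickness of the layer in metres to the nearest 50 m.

Hypsometric equation: Δz = (R T̄/g) ln(P₁/P₂).
R T̄/g = 287.0 × 285 / 9.80 = 8346.4 m.
ln(639/256.1) = ln(2.4951) = 0.91433.
Δz = 8346.4 × 0.91433 = 7631.4 m.

Δz ≈ 7650 m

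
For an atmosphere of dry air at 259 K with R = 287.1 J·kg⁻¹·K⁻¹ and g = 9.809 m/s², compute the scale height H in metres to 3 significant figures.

H ≈ 7580 m

The scale height of an isothermal atmosphere is H = RT/g.
H = 287.1 × 259 / 9.809 = 74359/9.809 = 7580.7 m.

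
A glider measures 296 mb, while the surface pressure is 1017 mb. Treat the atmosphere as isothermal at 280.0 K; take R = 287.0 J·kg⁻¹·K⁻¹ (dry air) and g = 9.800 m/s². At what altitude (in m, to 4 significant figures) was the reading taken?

z ≈ 10120 m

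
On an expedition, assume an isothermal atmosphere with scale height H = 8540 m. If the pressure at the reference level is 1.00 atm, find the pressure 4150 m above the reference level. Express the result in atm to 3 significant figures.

P ≈ 0.615 atm

Barometric formula: P = P₀ exp(−z/H).
z/H = 4150.0/8540.0 = 0.48595; exp(−0.48595) = 0.61511.
P = 1.00 × 0.61511 = 0.61511 atm.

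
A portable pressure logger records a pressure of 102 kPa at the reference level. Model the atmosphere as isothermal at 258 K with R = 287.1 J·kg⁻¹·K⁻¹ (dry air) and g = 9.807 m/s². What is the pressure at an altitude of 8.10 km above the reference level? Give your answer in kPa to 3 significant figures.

Scale height: H = RT/g = 287.1 × 258 / 9.807 = 7553.0 m.
Barometric formula: P = P₀ exp(−z/H).
z/H = 8100.0/7553.0 = 1.0724; exp(−1.0724) = 0.34219.
P = 102 × 0.34219 = 34.903 kPa.

P ≈ 34.9 kPa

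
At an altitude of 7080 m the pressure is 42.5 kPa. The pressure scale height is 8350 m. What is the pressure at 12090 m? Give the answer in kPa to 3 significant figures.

P ≈ 23.3 kPa

Between two levels, P₂ = P₁ exp(−Δz/H) with Δz = z₂ − z₁.
Δz = 12090 − 7080.0 = 5010.0 m; Δz/H = 5010.0/8350.0 = 0.60000.
P₂ = 42.5 × exp(−0.60000) = 42.5 × 0.54881 = 23.324 kPa.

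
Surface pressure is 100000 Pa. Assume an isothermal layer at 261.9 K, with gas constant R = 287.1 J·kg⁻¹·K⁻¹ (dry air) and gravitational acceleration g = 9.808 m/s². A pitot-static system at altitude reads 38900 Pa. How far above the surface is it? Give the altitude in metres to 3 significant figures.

z ≈ 7240 m

Scale height: H = RT/g = 287.1 × 261.9 / 9.808 = 7666.3 m.
Invert the barometric formula: z = H ln(P₀/P).
P₀/P = 100000/38900 = 2.5707; ln(2.5707) = 0.94418.
z = 7666.3 × 0.94418 = 7238.4 m.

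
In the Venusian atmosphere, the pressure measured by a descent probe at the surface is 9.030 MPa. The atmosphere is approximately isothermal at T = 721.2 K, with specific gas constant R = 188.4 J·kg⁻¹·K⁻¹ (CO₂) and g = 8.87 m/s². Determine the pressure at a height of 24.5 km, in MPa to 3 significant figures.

Scale height: H = RT/g = 188.4 × 721.2 / 8.87 = 15318 m.
Barometric formula: P = P₀ exp(−z/H).
z/H = 24500/15318 = 1.5994; exp(−1.5994) = 0.20202.
P = 9.030 × 0.20202 = 1.8242 MPa.

P ≈ 1.82 MPa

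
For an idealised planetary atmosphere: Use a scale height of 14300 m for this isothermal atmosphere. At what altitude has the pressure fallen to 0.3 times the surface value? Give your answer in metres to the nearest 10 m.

Set P/P₀ = exp(−z/H) = 0.3, so z = −H ln(0.3).
−ln(0.3) = 1.2040; z = 14300 × 1.2040 = 17217 m.

z ≈ 17220 m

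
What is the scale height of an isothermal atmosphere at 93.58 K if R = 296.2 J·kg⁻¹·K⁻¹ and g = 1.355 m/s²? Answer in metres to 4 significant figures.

The scale height of an isothermal atmosphere is H = RT/g.
H = 296.2 × 93.58 / 1.355 = 27718/1.355 = 20456 m.

H ≈ 20460 m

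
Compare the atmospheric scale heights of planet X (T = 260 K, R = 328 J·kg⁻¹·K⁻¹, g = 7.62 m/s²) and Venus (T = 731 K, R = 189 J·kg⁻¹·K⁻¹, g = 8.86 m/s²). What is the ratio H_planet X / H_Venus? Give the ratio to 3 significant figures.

H_planet X/H_Venus ≈ 0.718

H = RT/g for each body.
H_planet X = 328 × 260 / 7.62 = 11192 m.
H_Venus = 189 × 731 / 8.86 = 15594 m.
H_planet X/H_Venus = 11192/15594 = 0.71771.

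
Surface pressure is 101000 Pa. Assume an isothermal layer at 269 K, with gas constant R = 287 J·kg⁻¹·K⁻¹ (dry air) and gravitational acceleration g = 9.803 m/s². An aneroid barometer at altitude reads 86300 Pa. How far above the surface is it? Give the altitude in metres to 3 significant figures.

z ≈ 1240 m

Scale height: H = RT/g = 287 × 269 / 9.803 = 7875.4 m.
Invert the barometric formula: z = H ln(P₀/P).
P₀/P = 101000/86300 = 1.1703; ln(1.1703) = 0.15726.
z = 7875.4 × 0.15726 = 1238.5 m.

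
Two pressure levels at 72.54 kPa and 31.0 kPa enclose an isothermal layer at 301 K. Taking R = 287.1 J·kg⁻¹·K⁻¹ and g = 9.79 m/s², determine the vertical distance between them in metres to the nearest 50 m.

Δz ≈ 7500 m

Hypsometric equation: Δz = (R T̄/g) ln(P₁/P₂).
R T̄/g = 287.1 × 301 / 9.79 = 8827.1 m.
ln(72.54/31.0) = ln(2.3400) = 0.85015.
Δz = 8827.1 × 0.85015 = 7504.4 m.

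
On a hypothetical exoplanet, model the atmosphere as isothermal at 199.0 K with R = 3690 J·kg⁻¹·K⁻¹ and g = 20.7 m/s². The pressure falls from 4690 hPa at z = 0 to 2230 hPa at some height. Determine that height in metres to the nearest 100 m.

z ≈ 26400 m

Scale height: H = RT/g = 3690 × 199.0 / 20.7 = 35474 m.
Invert the barometric formula: z = H ln(P₀/P).
P₀/P = 4690/2230 = 2.1031; ln(2.1031) = 0.74341.
z = 35474 × 0.74341 = 26372 m.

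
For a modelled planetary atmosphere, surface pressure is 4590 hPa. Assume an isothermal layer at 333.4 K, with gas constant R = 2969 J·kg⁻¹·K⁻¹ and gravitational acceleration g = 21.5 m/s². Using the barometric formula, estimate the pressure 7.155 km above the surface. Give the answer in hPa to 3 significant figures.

Scale height: H = RT/g = 2969 × 333.4 / 21.5 = 46040 m.
Barometric formula: P = P₀ exp(−z/H).
z/H = 7155.0/46040 = 0.15541; exp(−0.15541) = 0.85606.
P = 4590 × 0.85606 = 3929.3 hPa.

P ≈ 3930 hPa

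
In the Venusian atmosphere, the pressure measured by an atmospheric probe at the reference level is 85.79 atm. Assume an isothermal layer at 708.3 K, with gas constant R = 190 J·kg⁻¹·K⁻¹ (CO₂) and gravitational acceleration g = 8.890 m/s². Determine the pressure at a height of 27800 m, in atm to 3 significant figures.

Scale height: H = RT/g = 190 × 708.3 / 8.890 = 15138 m.
Barometric formula: P = P₀ exp(−z/H).
z/H = 27800/15138 = 1.8364; exp(−1.8364) = 0.15939.
P = 85.79 × 0.15939 = 13.674 atm.

P ≈ 13.7 atm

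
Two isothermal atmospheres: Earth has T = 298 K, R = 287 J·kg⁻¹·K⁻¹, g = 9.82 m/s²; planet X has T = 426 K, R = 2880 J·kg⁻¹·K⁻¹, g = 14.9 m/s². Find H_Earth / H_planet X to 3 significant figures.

H_Earth/H_planet X ≈ 0.106

H = RT/g for each body.
H_Earth = 287 × 298 / 9.82 = 8709.4 m.
H_planet X = 2880 × 426 / 14.9 = 82341 m.
H_Earth/H_planet X = 8709.4/82341 = 0.10577.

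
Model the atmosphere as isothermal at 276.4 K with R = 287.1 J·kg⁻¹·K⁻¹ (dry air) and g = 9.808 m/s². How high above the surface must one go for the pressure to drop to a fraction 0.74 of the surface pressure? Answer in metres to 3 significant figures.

Scale height: H = RT/g = 287.1 × 276.4 / 9.808 = 8090.8 m.
Set P/P₀ = exp(−z/H) = 0.74, so z = −H ln(0.74).
−ln(0.74) = 0.30111; z = 8090.8 × 0.30111 = 2436.2 m.

z ≈ 2440 m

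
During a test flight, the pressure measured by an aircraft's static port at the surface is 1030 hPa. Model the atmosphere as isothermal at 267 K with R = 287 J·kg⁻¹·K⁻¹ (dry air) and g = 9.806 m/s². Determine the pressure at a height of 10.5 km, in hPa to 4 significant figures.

Scale height: H = RT/g = 287 × 267 / 9.806 = 7814.5 m.
Barometric formula: P = P₀ exp(−z/H).
z/H = 10500/7814.5 = 1.3437; exp(−1.3437) = 0.26088.
P = 1030 × 0.26088 = 268.71 hPa.

P ≈ 268.7 hPa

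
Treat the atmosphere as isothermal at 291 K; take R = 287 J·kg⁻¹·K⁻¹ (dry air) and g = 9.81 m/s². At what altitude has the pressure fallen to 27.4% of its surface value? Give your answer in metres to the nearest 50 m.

Scale height: H = RT/g = 287 × 291 / 9.81 = 8513.5 m.
Set P/P₀ = exp(−z/H) = 0.274, so z = −H ln(0.274).
−ln(0.274) = 1.2946; z = 8513.5 × 1.2946 = 11022 m.

z ≈ 11000 m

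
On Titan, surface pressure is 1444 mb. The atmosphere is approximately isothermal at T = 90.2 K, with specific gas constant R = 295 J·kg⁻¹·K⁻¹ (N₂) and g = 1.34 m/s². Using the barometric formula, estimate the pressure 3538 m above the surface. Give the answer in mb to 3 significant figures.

P ≈ 1210 mb

Scale height: H = RT/g = 295 × 90.2 / 1.34 = 19857 m.
Barometric formula: P = P₀ exp(−z/H).
z/H = 3538.0/19857 = 0.17817; exp(−0.17817) = 0.83680.
P = 1444 × 0.83680 = 1208.3 mb.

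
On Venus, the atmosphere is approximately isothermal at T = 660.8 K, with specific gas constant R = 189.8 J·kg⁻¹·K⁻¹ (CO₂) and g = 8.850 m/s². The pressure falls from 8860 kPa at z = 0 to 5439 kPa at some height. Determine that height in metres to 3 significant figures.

Scale height: H = RT/g = 189.8 × 660.8 / 8.850 = 14172 m.
Invert the barometric formula: z = H ln(P₀/P).
P₀/P = 8860/5439 = 1.6290; ln(1.6290) = 0.48797.
z = 14172 × 0.48797 = 6915.5 m.

z ≈ 6920 m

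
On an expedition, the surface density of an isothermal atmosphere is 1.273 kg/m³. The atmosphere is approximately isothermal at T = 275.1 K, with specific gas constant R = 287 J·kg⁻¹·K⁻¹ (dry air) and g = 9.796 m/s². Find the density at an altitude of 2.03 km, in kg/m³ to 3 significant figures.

Scale height: H = RT/g = 287 × 275.1 / 9.796 = 8059.8 m.
In an isothermal atmosphere, density decays like pressure: ρ = ρ₀ exp(−z/H).
z/H = 2030.0/8059.8 = 0.25187; exp(−0.25187) = 0.77735.
ρ = 1.273 × 0.77735 = 0.98957 kg/m³.

ρ ≈ 0.990 kg/m³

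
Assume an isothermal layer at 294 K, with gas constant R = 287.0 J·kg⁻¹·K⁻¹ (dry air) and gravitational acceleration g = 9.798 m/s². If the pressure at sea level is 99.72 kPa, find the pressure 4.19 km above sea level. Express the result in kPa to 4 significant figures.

P ≈ 61.30 kPa

Scale height: H = RT/g = 287.0 × 294 / 9.798 = 8611.8 m.
Barometric formula: P = P₀ exp(−z/H).
z/H = 4190.0/8611.8 = 0.48654; exp(−0.48654) = 0.61475.
P = 99.72 × 0.61475 = 61.303 kPa.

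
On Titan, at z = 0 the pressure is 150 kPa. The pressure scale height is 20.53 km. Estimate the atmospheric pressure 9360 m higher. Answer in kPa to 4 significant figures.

Barometric formula: P = P₀ exp(−z/H).
z/H = 9360.0/20530 = 0.45592; exp(−0.45592) = 0.63386.
P = 150 × 0.63386 = 95.079 kPa.

P ≈ 95.08 kPa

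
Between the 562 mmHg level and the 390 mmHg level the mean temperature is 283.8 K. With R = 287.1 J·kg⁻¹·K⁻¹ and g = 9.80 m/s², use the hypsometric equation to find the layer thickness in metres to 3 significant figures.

Hypsometric equation: Δz = (R T̄/g) ln(P₁/P₂).
R T̄/g = 287.1 × 283.8 / 9.80 = 8314.2 m.
ln(562/390) = ln(1.4410) = 0.36534.
Δz = 8314.2 × 0.36534 = 3037.5 m.

Δz ≈ 3040 m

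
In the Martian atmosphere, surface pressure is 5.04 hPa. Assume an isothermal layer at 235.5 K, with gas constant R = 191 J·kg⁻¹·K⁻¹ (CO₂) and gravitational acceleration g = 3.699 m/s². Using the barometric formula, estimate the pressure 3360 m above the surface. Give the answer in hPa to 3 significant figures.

P ≈ 3.82 hPa

Scale height: H = RT/g = 191 × 235.5 / 3.699 = 12160 m.
Barometric formula: P = P₀ exp(−z/H).
z/H = 3360.0/12160 = 0.27632; exp(−0.27632) = 0.75857.
P = 5.04 × 0.75857 = 3.8232 hPa.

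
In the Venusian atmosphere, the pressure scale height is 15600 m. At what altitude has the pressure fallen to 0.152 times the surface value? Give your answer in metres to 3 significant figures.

z ≈ 29400 m

Set P/P₀ = exp(−z/H) = 0.152, so z = −H ln(0.152).
−ln(0.152) = 1.8839; z = 15600 × 1.8839 = 29389 m.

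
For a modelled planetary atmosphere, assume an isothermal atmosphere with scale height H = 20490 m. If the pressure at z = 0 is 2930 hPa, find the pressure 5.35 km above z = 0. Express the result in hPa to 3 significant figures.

P ≈ 2260 hPa

Barometric formula: P = P₀ exp(−z/H).
z/H = 5350.0/20490 = 0.26110; exp(−0.26110) = 0.77020.
P = 2930 × 0.77020 = 2256.7 hPa.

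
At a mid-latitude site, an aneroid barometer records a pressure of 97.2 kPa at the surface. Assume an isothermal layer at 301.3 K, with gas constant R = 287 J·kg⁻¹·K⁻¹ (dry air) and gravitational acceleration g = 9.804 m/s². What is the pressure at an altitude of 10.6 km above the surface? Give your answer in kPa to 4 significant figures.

P ≈ 29.22 kPa

Scale height: H = RT/g = 287 × 301.3 / 9.804 = 8820.2 m.
Barometric formula: P = P₀ exp(−z/H).
z/H = 10600/8820.2 = 1.2018; exp(−1.2018) = 0.30065.
P = 97.2 × 0.30065 = 29.223 kPa.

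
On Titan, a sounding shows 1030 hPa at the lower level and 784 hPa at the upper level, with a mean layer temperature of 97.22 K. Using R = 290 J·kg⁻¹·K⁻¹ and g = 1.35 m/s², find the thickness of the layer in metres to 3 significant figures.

Hypsometric equation: Δz = (R T̄/g) ln(P₁/P₂).
R T̄/g = 290 × 97.22 / 1.35 = 20884 m.
ln(1030/784) = ln(1.3138) = 0.27292.
Δz = 20884 × 0.27292 = 5699.7 m.

Δz ≈ 5700 m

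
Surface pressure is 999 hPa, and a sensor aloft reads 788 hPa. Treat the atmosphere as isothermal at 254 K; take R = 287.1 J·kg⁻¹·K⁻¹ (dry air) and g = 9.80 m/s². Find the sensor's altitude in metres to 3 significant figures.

Scale height: H = RT/g = 287.1 × 254 / 9.80 = 7441.2 m.
Invert the barometric formula: z = H ln(P₀/P).
P₀/P = 999/788 = 1.2678; ln(1.2678) = 0.23728.
z = 7441.2 × 0.23728 = 1765.6 m.

z ≈ 1770 m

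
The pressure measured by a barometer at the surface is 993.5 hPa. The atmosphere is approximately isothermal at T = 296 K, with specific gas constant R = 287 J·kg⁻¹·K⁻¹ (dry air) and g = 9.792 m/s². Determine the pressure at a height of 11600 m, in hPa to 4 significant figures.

Scale height: H = RT/g = 287 × 296 / 9.792 = 8675.7 m.
Barometric formula: P = P₀ exp(−z/H).
z/H = 11600/8675.7 = 1.3371; exp(−1.3371) = 0.26261.
P = 993.5 × 0.26261 = 260.90 hPa.

P ≈ 260.9 hPa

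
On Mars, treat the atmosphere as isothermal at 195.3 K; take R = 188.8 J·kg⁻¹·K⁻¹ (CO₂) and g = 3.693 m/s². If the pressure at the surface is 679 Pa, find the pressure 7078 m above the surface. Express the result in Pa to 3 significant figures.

P ≈ 334 Pa

Scale height: H = RT/g = 188.8 × 195.3 / 3.693 = 9984.5 m.
Barometric formula: P = P₀ exp(−z/H).
z/H = 7078.0/9984.5 = 0.70890; exp(−0.70890) = 0.49219.
P = 679 × 0.49219 = 334.20 Pa.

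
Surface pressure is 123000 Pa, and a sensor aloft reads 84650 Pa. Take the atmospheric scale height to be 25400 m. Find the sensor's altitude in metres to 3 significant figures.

Invert the barometric formula: z = H ln(P₀/P).
P₀/P = 123000/84650 = 1.4530; ln(1.4530) = 0.37363.
z = 25400 × 0.37363 = 9490.2 m.

z ≈ 9490 m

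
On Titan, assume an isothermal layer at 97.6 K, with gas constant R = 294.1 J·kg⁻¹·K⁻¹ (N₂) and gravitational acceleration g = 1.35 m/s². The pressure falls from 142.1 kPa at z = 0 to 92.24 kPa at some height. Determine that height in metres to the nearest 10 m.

z ≈ 9190 m

Scale height: H = RT/g = 294.1 × 97.6 / 1.35 = 21262 m.
Invert the barometric formula: z = H ln(P₀/P).
P₀/P = 142.1/92.24 = 1.5405; ln(1.5405) = 0.43211.
z = 21262 × 0.43211 = 9187.5 m.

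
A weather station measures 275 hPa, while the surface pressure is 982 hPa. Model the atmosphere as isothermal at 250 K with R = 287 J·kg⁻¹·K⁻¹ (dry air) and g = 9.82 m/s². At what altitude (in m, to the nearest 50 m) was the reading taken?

Scale height: H = RT/g = 287 × 250 / 9.82 = 7306.5 m.
Invert the barometric formula: z = H ln(P₀/P).
P₀/P = 982/275 = 3.5709; ln(3.5709) = 1.2728.
z = 7306.5 × 1.2728 = 9299.7 m.

z ≈ 9300 m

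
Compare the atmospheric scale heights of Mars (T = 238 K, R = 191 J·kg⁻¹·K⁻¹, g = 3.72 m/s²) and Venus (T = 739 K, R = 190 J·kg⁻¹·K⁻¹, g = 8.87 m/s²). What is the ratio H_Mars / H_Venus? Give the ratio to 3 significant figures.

H_Mars/H_Venus ≈ 0.772

H = RT/g for each body.
H_Mars = 191 × 238 / 3.72 = 12220 m.
H_Venus = 190 × 739 / 8.87 = 15830 m.
H_Mars/H_Venus = 12220/15830 = 0.77195.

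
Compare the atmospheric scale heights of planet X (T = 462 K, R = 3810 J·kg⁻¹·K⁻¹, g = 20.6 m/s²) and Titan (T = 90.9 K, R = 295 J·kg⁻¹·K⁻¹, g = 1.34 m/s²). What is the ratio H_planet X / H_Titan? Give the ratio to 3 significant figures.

H = RT/g for each body.
H_planet X = 3810 × 462 / 20.6 = 85448 m.
H_Titan = 295 × 90.9 / 1.34 = 20012 m.
H_planet X/H_Titan = 85448/20012 = 4.2698.

H_planet X/H_Titan ≈ 4.27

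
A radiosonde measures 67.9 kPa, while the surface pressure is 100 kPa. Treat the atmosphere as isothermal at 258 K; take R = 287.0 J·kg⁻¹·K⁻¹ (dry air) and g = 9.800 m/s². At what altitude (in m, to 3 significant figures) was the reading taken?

Scale height: H = RT/g = 287.0 × 258 / 9.800 = 7555.7 m.
Invert the barometric formula: z = H ln(P₀/P).
P₀/P = 100/67.9 = 1.4728; ln(1.4728) = 0.38717.
z = 7555.7 × 0.38717 = 2925.3 m.

z ≈ 2930 m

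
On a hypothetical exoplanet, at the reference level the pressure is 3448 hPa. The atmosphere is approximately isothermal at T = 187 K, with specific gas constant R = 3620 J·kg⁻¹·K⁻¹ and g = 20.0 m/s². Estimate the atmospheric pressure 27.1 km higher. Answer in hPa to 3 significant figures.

P ≈ 1550 hPa

Scale height: H = RT/g = 3620 × 187 / 20.0 = 33847 m.
Barometric formula: P = P₀ exp(−z/H).
z/H = 27100/33847 = 0.80066; exp(−0.80066) = 0.44903.
P = 3448 × 0.44903 = 1548.3 hPa.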